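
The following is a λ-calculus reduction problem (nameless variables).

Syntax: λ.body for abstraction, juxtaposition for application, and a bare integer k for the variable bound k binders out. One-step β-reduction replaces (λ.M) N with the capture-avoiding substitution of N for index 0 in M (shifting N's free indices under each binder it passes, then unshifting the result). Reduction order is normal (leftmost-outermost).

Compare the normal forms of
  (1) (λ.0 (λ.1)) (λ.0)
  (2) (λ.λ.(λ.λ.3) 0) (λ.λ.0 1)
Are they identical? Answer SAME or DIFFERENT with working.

Term A:
  start: (λ.0 (λ.1)) (λ.0)
  →1  (λ.0) (λ.λ.0)
  →2  λ.λ.0

Term B:
  start: (λ.λ.(λ.λ.3) 0) (λ.λ.0 1)
  →1  λ.(λ.λ.λ.λ.0 1) 0
  →2  λ.λ.λ.λ.0 1

Answer: DIFFERENT — A ⇓ λ.λ.0, B ⇓ λ.λ.λ.λ.0 1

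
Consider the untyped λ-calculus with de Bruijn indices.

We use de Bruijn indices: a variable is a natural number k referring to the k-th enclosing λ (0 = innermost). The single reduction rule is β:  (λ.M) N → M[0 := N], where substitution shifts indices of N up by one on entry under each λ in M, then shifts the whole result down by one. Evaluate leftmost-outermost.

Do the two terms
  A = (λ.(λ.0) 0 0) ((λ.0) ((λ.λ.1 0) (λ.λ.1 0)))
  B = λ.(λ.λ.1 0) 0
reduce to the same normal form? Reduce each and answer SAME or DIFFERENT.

Answer: SAME — A ⇓ λ.λ.1 0, B ⇓ λ.λ.1 0

Derivation:
Term A:
  start: (λ.(λ.0) 0 0) ((λ.0) ((λ.λ.1 0) (λ.λ.1 0)))
  step 1: (λ.0) ((λ.0) ((λ.λ.1 0) (λ.λ.1 0))) ((λ.0) ((λ.λ.1 0) (λ.λ.1 0)))
  step 2: (λ.0) ((λ.λ.1 0) (λ.λ.1 0)) ((λ.0) ((λ.λ.1 0) (λ.λ.1 0)))
  step 3: (λ.λ.1 0) (λ.λ.1 0) ((λ.0) ((λ.λ.1 0) (λ.λ.1 0)))
  step 4: (λ.(λ.λ.1 0) 0) ((λ.0) ((λ.λ.1 0) (λ.λ.1 0)))
  step 5: (λ.λ.1 0) ((λ.0) ((λ.λ.1 0) (λ.λ.1 0)))
  step 6: λ.(λ.0) ((λ.λ.1 0) (λ.λ.1 0)) 0
  step 7: λ.(λ.λ.1 0) (λ.λ.1 0) 0
  step 8: λ.(λ.(λ.λ.1 0) 0) 0
  step 9: λ.(λ.λ.1 0) 0
  step 10: λ.λ.1 0

Term B:
  start: λ.(λ.λ.1 0) 0
  step 1: λ.λ.1 0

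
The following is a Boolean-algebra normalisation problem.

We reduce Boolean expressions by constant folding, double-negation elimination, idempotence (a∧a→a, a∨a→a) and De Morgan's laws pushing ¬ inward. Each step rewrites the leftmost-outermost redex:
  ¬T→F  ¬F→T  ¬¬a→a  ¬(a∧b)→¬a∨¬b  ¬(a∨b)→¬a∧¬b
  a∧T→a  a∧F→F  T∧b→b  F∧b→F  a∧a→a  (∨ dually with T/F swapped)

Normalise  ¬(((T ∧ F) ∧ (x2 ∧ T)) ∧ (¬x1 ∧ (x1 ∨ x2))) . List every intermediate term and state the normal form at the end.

Answer: normal form = T  (in 8 steps)

Derivation:
  start: ¬(((T ∧ F) ∧ (x2 ∧ T)) ∧ (¬x1 ∧ (x1 ∨ x2)))
  step 1: ¬((T ∧ F) ∧ (x2 ∧ T)) ∨ ¬(¬x1 ∧ (x1 ∨ x2))
  step 2: (¬(T ∧ F) ∨ ¬(x2 ∧ T)) ∨ ¬(¬x1 ∧ (x1 ∨ x2))
  step 3: ((¬T ∨ ¬F) ∨ ¬(x2 ∧ T)) ∨ ¬(¬x1 ∧ (x1 ∨ x2))
  step 4: ((F ∨ ¬F) ∨ ¬(x2 ∧ T)) ∨ ¬(¬x1 ∧ (x1 ∨ x2))
  step 5: (¬F ∨ ¬(x2 ∧ T)) ∨ ¬(¬x1 ∧ (x1 ∨ x2))
  step 6: (T ∨ ¬(x2 ∧ T)) ∨ ¬(¬x1 ∧ (x1 ∨ x2))
  step 7: T ∨ ¬(¬x1 ∧ (x1 ∨ x2))
  step 8: T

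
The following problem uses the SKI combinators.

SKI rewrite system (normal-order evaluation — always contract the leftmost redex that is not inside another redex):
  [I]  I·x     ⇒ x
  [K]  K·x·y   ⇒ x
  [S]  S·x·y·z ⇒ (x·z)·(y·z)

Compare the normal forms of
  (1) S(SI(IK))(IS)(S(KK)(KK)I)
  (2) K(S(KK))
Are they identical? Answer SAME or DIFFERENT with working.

Term A:
  start: S(SI(IK))(IS)(S(KK)(KK)I)
  [1] SI(IK)(S(KK)(KK)I)(IS(S(KK)(KK)I))
  [2] I(S(KK)(KK)I)(IK(S(KK)(KK)I))(IS(S(KK)(KK)I))
  [3] S(KK)(KK)I(IK(S(KK)(KK)I))(IS(S(KK)(KK)I))
  [4] KKI(KKI)(IK(S(KK)(KK)I))(IS(S(KK)(KK)I))
  [5] K(KKI)(IK(S(KK)(KK)I))(IS(S(KK)(KK)I))
  [6] KKI(IS(S(KK)(KK)I))
  [7] K(IS(S(KK)(KK)I))
  [8] K(S(S(KK)(KK)I))
  [9] K(S(KKI(KKI)))
  [10] K(S(K(KKI)))
  [11] K(S(KK))

Term B:
  start: K(S(KK))

Answer: SAME — A ⇓ K(S(KK)), B ⇓ K(S(KK))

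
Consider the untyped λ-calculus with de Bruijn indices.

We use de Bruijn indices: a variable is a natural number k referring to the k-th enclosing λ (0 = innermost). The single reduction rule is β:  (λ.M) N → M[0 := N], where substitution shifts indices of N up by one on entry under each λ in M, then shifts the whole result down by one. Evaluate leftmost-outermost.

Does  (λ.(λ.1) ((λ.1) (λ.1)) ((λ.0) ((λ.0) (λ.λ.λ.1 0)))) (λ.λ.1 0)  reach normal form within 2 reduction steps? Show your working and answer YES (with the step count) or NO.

Answer: NO — after 2 steps the term is (λ.λ.1 0) ((λ.0) ((λ.0) (λ.λ.λ.1 0))), not yet normal

Reduction:
  start: (λ.(λ.1) ((λ.1) (λ.1)) ((λ.0) ((λ.0) (λ.λ.λ.1 0)))) (λ.λ.1 0)
  [1] (λ.λ.λ.1 0) ((λ.λ.λ.1 0) (λ.λ.λ.1 0)) ((λ.0) ((λ.0) (λ.λ.λ.1 0)))
  [2] (λ.λ.1 0) ((λ.0) ((λ.0) (λ.λ.λ.1 0)))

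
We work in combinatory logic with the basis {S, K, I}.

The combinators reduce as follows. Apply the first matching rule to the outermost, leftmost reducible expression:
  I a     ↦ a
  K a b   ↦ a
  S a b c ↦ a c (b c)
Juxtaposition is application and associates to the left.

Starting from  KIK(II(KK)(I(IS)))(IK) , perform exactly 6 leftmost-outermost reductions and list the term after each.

Answer: after 6 steps: KK

Working:
  start: KIK(II(KK)(I(IS)))(IK)
  step 1: I(II(KK)(I(IS)))(IK)
  step 2: II(KK)(I(IS))(IK)
  step 3: I(KK)(I(IS))(IK)
  step 4: KK(I(IS))(IK)
  step 5: K(IK)
  step 6: KK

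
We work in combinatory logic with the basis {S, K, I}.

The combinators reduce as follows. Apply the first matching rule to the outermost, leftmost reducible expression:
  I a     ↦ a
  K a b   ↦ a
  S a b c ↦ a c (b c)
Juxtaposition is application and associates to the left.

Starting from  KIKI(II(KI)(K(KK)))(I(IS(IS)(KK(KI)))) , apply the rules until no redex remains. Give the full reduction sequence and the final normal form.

Answer: normal form = SSK  (in 11 steps)

Derivation:
  start: KIKI(II(KI)(K(KK)))(I(IS(IS)(KK(KI))))
  [1] II(II(KI)(K(KK)))(I(IS(IS)(KK(KI))))
  [2] I(II(KI)(K(KK)))(I(IS(IS)(KK(KI))))
  [3] II(KI)(K(KK))(I(IS(IS)(KK(KI))))
  [4] I(KI)(K(KK))(I(IS(IS)(KK(KI))))
  [5] KI(K(KK))(I(IS(IS)(KK(KI))))
  [6] I(I(IS(IS)(KK(KI))))
  [7] I(IS(IS)(KK(KI)))
  [8] IS(IS)(KK(KI))
  [9] S(IS)(KK(KI))
  [10] SS(KK(KI))
  [11] SSK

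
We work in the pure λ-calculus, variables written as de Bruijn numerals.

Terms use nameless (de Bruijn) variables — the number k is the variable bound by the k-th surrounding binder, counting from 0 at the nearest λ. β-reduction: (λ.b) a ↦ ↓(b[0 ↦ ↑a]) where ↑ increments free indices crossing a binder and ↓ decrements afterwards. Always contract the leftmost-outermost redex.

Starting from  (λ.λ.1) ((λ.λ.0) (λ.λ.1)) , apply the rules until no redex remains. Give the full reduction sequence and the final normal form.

  start: (λ.λ.1) ((λ.λ.0) (λ.λ.1))
  [1] λ.(λ.λ.0) (λ.λ.1)
  [2] λ.λ.0

Answer: normal form = λ.λ.0  (in 2 steps)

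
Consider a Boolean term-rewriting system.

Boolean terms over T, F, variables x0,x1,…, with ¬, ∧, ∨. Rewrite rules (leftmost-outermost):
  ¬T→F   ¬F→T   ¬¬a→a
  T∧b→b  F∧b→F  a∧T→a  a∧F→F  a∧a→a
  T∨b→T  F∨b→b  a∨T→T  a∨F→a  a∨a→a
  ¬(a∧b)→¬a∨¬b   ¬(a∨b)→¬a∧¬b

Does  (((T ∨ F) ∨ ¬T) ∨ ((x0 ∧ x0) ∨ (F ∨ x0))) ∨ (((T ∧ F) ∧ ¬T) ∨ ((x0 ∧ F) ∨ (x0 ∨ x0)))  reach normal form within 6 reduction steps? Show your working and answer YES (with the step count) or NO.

  start: (((T ∨ F) ∨ ¬T) ∨ ((x0 ∧ x0) ∨ (F ∨ x0))) ∨ (((T ∧ F) ∧ ¬T) ∨ ((x0 ∧ F) ∨ (x0 ∨ x0)))
  [1] ((T ∨ ¬T) ∨ ((x0 ∧ x0) ∨ (F ∨ x0))) ∨ (((T ∧ F) ∧ ¬T) ∨ ((x0 ∧ F) ∨ (x0 ∨ x0)))
  [2] (T ∨ ((x0 ∧ x0) ∨ (F ∨ x0))) ∨ (((T ∧ F) ∧ ¬T) ∨ ((x0 ∧ F) ∨ (x0 ∨ x0)))
  [3] T ∨ (((T ∧ F) ∧ ¬T) ∨ ((x0 ∧ F) ∨ (x0 ∨ x0)))
  [4] T

Answer: YES — reaches normal form T in 4 ≤ 6 steps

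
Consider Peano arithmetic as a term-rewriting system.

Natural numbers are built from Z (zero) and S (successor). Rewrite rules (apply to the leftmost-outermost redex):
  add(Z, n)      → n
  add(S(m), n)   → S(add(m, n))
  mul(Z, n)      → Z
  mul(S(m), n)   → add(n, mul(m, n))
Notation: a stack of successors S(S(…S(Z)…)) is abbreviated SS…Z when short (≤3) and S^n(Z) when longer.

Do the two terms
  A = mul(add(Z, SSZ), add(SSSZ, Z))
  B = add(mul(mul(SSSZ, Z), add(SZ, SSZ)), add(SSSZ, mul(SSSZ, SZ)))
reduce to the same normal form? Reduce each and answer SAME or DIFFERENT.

Term A:
  start: mul(add(Z, SSZ), add(SSSZ, Z))
  [1] mul(SSZ, add(SSSZ, Z))
  [2] add(add(SSSZ, Z), mul(SZ, add(SSSZ, Z)))
  [3] add(S(add(SSZ, Z)), mul(SZ, add(SSSZ, Z)))
  [4] S(add(add(SSZ, Z), mul(SZ, add(SSSZ, Z))))
  [5] S(add(S(add(SZ, Z)), mul(SZ, add(SSSZ, Z))))
  [6] S(S(add(add(SZ, Z), mul(SZ, add(SSSZ, Z)))))
  [7] S(S(add(S(add(Z, Z)), mul(SZ, add(SSSZ, Z)))))
  [8] S(S(S(add(add(Z, Z), mul(SZ, add(SSSZ, Z))))))
  [9] S(S(S(add(Z, mul(SZ, add(SSSZ, Z))))))
  [10] S(S(S(mul(SZ, add(SSSZ, Z)))))
  [11] S(S(S(add(add(SSSZ, Z), mul(Z, add(SSSZ, Z))))))
  [12] S(S(S(add(S(add(SSZ, Z)), mul(Z, add(SSSZ, Z))))))
  [13] S(S(S(S(add(add(SSZ, Z), mul(Z, add(SSSZ, Z)))))))
  [14] S(S(S(S(add(S(add(SZ, Z)), mul(Z, add(SSSZ, Z)))))))
  [15] S(S(S(S(S(add(add(SZ, Z), mul(Z, add(SSSZ, Z))))))))
  [16] S(S(S(S(S(add(S(add(Z, Z)), mul(Z, add(SSSZ, Z))))))))
  [17] S(S(S(S(S(S(add(add(Z, Z), mul(Z, add(SSSZ, Z)))))))))
  [18] S(S(S(S(S(S(add(Z, mul(Z, add(SSSZ, Z)))))))))
  [19] S(S(S(S(S(S(mul(Z, add(SSSZ, Z))))))))
  [20] S^6(Z)

Term B:
  start: add(mul(mul(SSSZ, Z), add(SZ, SSZ)), add(SSSZ, mul(SSSZ, SZ)))
  [1] add(mul(add(Z, mul(SSZ, Z)), add(SZ, SSZ)), add(SSSZ, mul(SSSZ, SZ)))
  [2] add(mul(mul(SSZ, Z), add(SZ, SSZ)), add(SSSZ, mul(SSSZ, SZ)))
  [3] add(mul(add(Z, mul(SZ, Z)), add(SZ, SSZ)), add(SSSZ, mul(SSSZ, SZ)))
  [4] add(mul(mul(SZ, Z), add(SZ, SSZ)), add(SSSZ, mul(SSSZ, SZ)))
  [5] add(mul(add(Z, mul(Z, Z)), add(SZ, SSZ)), add(SSSZ, mul(SSSZ, SZ)))
  [6] add(mul(mul(Z, Z), add(SZ, SSZ)), add(SSSZ, mul(SSSZ, SZ)))
  [7] add(mul(Z, add(SZ, SSZ)), add(SSSZ, mul(SSSZ, SZ)))
  [8] add(Z, add(SSSZ, mul(SSSZ, SZ)))
  [9] add(SSSZ, mul(SSSZ, SZ))
  [10] S(add(SSZ, mul(SSSZ, SZ)))
  [11] S(S(add(SZ, mul(SSSZ, SZ))))
  [12] S(S(S(add(Z, mul(SSSZ, SZ)))))
  [13] S(S(S(mul(SSSZ, SZ))))
  [14] S(S(S(add(SZ, mul(SSZ, SZ)))))
  [15] S(S(S(S(add(Z, mul(SSZ, SZ))))))
  [16] S(S(S(S(mul(SSZ, SZ)))))
  [17] S(S(S(S(add(SZ, mul(SZ, SZ))))))
  [18] S(S(S(S(S(add(Z, mul(SZ, SZ)))))))
  [19] S(S(S(S(S(mul(SZ, SZ))))))
  [20] S(S(S(S(S(add(SZ, mul(Z, SZ)))))))
  [21] S(S(S(S(S(S(add(Z, mul(Z, SZ))))))))
  [22] S(S(S(S(S(S(mul(Z, SZ)))))))
  [23] S^6(Z)

Answer: SAME — A ⇓ S^6(Z), B ⇓ S^6(Z)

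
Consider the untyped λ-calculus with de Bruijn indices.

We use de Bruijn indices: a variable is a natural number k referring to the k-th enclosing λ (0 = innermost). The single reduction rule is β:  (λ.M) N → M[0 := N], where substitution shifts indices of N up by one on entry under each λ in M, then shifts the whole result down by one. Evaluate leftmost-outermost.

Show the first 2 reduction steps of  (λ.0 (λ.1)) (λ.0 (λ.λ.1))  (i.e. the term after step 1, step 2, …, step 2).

Answer: after 2 steps: (λ.λ.0 (λ.λ.1)) (λ.λ.1)

Derivation:
  start: (λ.0 (λ.1)) (λ.0 (λ.λ.1))
  step 1: (λ.0 (λ.λ.1)) (λ.λ.0 (λ.λ.1))
  step 2: (λ.λ.0 (λ.λ.1)) (λ.λ.1)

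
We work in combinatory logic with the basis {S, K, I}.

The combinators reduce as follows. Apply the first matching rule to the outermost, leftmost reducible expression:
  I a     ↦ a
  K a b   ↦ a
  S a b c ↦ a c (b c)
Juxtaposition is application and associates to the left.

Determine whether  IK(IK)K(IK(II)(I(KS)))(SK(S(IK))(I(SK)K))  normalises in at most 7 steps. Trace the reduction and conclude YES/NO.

Answer: YES — reaches normal form I in 7 ≤ 7 steps

Derivation:
  start: IK(IK)K(IK(II)(I(KS)))(SK(S(IK))(I(SK)K))
  step 1: K(IK)K(IK(II)(I(KS)))(SK(S(IK))(I(SK)K))
  step 2: IK(IK(II)(I(KS)))(SK(S(IK))(I(SK)K))
  step 3: K(IK(II)(I(KS)))(SK(S(IK))(I(SK)K))
  step 4: IK(II)(I(KS))
  step 5: K(II)(I(KS))
  step 6: II
  step 7: I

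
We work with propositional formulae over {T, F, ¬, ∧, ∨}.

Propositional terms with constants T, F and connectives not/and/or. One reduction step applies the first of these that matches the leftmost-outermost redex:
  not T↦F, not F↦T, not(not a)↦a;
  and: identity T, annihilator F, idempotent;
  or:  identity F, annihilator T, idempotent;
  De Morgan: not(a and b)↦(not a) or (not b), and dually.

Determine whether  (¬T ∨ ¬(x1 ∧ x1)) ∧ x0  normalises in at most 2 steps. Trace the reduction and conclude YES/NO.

  start: (¬T ∨ ¬(x1 ∧ x1)) ∧ x0
  [1] (F ∨ ¬(x1 ∧ x1)) ∧ x0
  [2] ¬(x1 ∧ x1) ∧ x0

Answer: NO — after 2 steps the term is ¬(x1 ∧ x1) ∧ x0, not yet normal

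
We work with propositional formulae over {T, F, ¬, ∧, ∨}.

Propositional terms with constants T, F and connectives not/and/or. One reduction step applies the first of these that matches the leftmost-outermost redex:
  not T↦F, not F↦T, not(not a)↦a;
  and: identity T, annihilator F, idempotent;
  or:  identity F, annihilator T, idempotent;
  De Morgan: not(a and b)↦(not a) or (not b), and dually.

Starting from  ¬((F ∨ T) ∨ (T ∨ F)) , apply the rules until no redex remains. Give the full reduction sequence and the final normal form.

Answer: normal form = F  (in 6 steps)

Derivation:
  start: ¬((F ∨ T) ∨ (T ∨ F))
  [1] ¬(F ∨ T) ∧ ¬(T ∨ F)
  [2] (¬F ∧ ¬T) ∧ ¬(T ∨ F)
  [3] (T ∧ ¬T) ∧ ¬(T ∨ F)
  [4] ¬T ∧ ¬(T ∨ F)
  [5] F ∧ ¬(T ∨ F)
  [6] F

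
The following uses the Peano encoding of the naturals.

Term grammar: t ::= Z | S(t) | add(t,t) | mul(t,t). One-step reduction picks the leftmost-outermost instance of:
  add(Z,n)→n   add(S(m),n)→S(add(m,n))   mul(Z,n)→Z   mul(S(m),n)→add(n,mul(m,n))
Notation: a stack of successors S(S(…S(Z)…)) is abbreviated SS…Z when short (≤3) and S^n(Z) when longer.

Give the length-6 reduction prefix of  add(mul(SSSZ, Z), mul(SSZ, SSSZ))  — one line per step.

Answer: after 6 steps: add(mul(Z, Z), mul(SSZ, SSSZ))

Working:
  start: add(mul(SSSZ, Z), mul(SSZ, SSSZ))
  [1] add(add(Z, mul(SSZ, Z)), mul(SSZ, SSSZ))
  [2] add(mul(SSZ, Z), mul(SSZ, SSSZ))
  [3] add(add(Z, mul(SZ, Z)), mul(SSZ, SSSZ))
  [4] add(mul(SZ, Z), mul(SSZ, SSSZ))
  [5] add(add(Z, mul(Z, Z)), mul(SSZ, SSSZ))
  [6] add(mul(Z, Z), mul(SSZ, SSSZ))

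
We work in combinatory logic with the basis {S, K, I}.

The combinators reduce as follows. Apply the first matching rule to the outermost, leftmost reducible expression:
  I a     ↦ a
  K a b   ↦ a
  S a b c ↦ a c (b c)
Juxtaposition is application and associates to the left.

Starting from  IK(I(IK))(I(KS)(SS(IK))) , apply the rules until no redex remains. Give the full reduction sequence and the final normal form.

  start: IK(I(IK))(I(KS)(SS(IK)))
  [1] K(I(IK))(I(KS)(SS(IK)))
  [2] I(IK)
  [3] IK
  [4] K

Answer: normal form = K  (in 4 steps)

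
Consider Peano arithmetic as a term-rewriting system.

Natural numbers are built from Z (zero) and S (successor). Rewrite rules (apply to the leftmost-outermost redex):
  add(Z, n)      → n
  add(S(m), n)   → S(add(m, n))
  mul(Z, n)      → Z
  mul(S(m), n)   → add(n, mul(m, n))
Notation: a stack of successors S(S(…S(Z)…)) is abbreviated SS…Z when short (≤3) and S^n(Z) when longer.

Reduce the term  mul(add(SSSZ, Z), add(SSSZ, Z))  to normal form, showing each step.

  start: mul(add(SSSZ, Z), add(SSSZ, Z))
  step 1: mul(S(add(SSZ, Z)), add(SSSZ, Z))
  step 2: add(add(SSSZ, Z), mul(add(SSZ, Z), add(SSSZ, Z)))
  step 3: add(S(add(SSZ, Z)), mul(add(SSZ, Z), add(SSSZ, Z)))
  step 4: S(add(add(SSZ, Z), mul(add(SSZ, Z), add(SSSZ, Z))))
  step 5: S(add(S(add(SZ, Z)), mul(add(SSZ, Z), add(SSSZ, Z))))
  step 6: S(S(add(add(SZ, Z), mul(add(SSZ, Z), add(SSSZ, Z)))))
  step 7: S(S(add(S(add(Z, Z)), mul(add(SSZ, Z), add(SSSZ, Z)))))
  step 8: S(S(S(add(add(Z, Z), mul(add(SSZ, Z), add(SSSZ, Z))))))
  step 9: S(S(S(add(Z, mul(add(SSZ, Z), add(SSSZ, Z))))))
  step 10: S(S(S(mul(add(SSZ, Z), add(SSSZ, Z)))))
  step 11: S(S(S(mul(S(add(SZ, Z)), add(SSSZ, Z)))))
  step 12: S(S(S(add(add(SSSZ, Z), mul(add(SZ, Z), add(SSSZ, Z))))))
  step 13: S(S(S(add(S(add(SSZ, Z)), mul(add(SZ, Z), add(SSSZ, Z))))))
  step 14: S(S(S(S(add(add(SSZ, Z), mul(add(SZ, Z), add(SSSZ, Z)))))))
  step 15: S(S(S(S(add(S(add(SZ, Z)), mul(add(SZ, Z), add(SSSZ, Z)))))))
  step 16: S(S(S(S(S(add(add(SZ, Z), mul(add(SZ, Z), add(SSSZ, Z))))))))
  step 17: S(S(S(S(S(add(S(add(Z, Z)), mul(add(SZ, Z), add(SSSZ, Z))))))))
  step 18: S(S(S(S(S(S(add(add(Z, Z), mul(add(SZ, Z), add(SSSZ, Z)))))))))
  step 19: S(S(S(S(S(S(add(Z, mul(add(SZ, Z), add(SSSZ, Z)))))))))
  step 20: S(S(S(S(S(S(mul(add(SZ, Z), add(SSSZ, Z))))))))
  step 21: S(S(S(S(S(S(mul(S(add(Z, Z)), add(SSSZ, Z))))))))
  step 22: S(S(S(S(S(S(add(add(SSSZ, Z), mul(add(Z, Z), add(SSSZ, Z)))))))))
  step 23: S(S(S(S(S(S(add(S(add(SSZ, Z)), mul(add(Z, Z), add(SSSZ, Z)))))))))
  step 24: S(S(S(S(S(S(S(add(add(SSZ, Z), mul(add(Z, Z), add(SSSZ, Z))))))))))
  step 25: S(S(S(S(S(S(S(add(S(add(SZ, Z)), mul(add(Z, Z), add(SSSZ, Z))))))))))
  step 26: S(S(S(S(S(S(S(S(add(add(SZ, Z), mul(add(Z, Z), add(SSSZ, Z)))))))))))
  step 27: S(S(S(S(S(S(S(S(add(S(add(Z, Z)), mul(add(Z, Z), add(SSSZ, Z)))))))))))
  step 28: S(S(S(S(S(S(S(S(S(add(add(Z, Z), mul(add(Z, Z), add(SSSZ, Z))))))))))))
  step 29: S(S(S(S(S(S(S(S(S(add(Z, mul(add(Z, Z), add(SSSZ, Z))))))))))))
  step 30: S(S(S(S(S(S(S(S(S(mul(add(Z, Z), add(SSSZ, Z)))))))))))
  step 31: S(S(S(S(S(S(S(S(S(mul(Z, add(SSSZ, Z)))))))))))
  step 32: S^9(Z)

Answer: normal form = S^9(Z)  (in 32 steps)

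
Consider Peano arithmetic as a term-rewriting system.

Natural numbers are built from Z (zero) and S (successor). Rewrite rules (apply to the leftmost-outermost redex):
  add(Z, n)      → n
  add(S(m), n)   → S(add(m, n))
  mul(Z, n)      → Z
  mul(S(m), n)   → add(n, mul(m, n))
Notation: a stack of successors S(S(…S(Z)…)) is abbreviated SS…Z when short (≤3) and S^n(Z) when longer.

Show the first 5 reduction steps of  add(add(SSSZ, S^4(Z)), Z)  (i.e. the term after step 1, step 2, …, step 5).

Answer: after 5 steps: S(S(add(S(add(Z, S^4(Z))), Z)))

Reduction:
  start: add(add(SSSZ, S^4(Z)), Z)
  [1] add(S(add(SSZ, S^4(Z))), Z)
  [2] S(add(add(SSZ, S^4(Z)), Z))
  [3] S(add(S(add(SZ, S^4(Z))), Z))
  [4] S(S(add(add(SZ, S^4(Z)), Z)))
  [5] S(S(add(S(add(Z, S^4(Z))), Z)))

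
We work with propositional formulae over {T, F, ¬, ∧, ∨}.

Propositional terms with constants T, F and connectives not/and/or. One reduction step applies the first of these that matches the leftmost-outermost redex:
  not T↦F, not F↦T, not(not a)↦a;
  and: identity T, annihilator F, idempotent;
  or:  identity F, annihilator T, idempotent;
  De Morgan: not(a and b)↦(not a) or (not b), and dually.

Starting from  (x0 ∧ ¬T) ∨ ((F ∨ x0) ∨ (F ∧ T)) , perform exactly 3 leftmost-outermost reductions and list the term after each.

Answer: after 3 steps: (F ∨ x0) ∨ (F ∧ T)

Working:
  start: (x0 ∧ ¬T) ∨ ((F ∨ x0) ∨ (F ∧ T))
  step 1: (x0 ∧ F) ∨ ((F ∨ x0) ∨ (F ∧ T))
  step 2: F ∨ ((F ∨ x0) ∨ (F ∧ T))
  step 3: (F ∨ x0) ∨ (F ∧ T)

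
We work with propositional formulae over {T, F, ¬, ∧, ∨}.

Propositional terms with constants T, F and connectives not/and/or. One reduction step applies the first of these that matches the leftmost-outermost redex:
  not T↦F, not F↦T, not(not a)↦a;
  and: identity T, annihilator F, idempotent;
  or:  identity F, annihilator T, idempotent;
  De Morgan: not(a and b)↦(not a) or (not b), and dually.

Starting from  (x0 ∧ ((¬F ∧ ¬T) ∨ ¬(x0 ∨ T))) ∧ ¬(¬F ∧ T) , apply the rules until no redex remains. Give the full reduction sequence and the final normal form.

  start: (x0 ∧ ((¬F ∧ ¬T) ∨ ¬(x0 ∨ T))) ∧ ¬(¬F ∧ T)
  step 1: (x0 ∧ ((T ∧ ¬T) ∨ ¬(x0 ∨ T))) ∧ ¬(¬F ∧ T)
  step 2: (x0 ∧ (¬T ∨ ¬(x0 ∨ T))) ∧ ¬(¬F ∧ T)
  step 3: (x0 ∧ (F ∨ ¬(x0 ∨ T))) ∧ ¬(¬F ∧ T)
  step 4: (x0 ∧ ¬(x0 ∨ T)) ∧ ¬(¬F ∧ T)
  step 5: (x0 ∧ (¬x0 ∧ ¬T)) ∧ ¬(¬F ∧ T)
  step 6: (x0 ∧ (¬x0 ∧ F)) ∧ ¬(¬F ∧ T)
  step 7: (x0 ∧ F) ∧ ¬(¬F ∧ T)
  step 8: F ∧ ¬(¬F ∧ T)
  step 9: F

Answer: normal form = F  (in 9 steps)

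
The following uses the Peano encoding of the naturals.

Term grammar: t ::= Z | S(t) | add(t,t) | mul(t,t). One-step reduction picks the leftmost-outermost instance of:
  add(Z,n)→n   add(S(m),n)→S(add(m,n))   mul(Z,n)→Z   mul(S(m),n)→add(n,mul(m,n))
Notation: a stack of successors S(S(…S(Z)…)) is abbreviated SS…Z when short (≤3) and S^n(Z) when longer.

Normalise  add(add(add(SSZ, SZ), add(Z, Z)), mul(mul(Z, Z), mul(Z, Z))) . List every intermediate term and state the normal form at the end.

Answer: normal form = SSSZ  (in 14 steps)

Reduction:
  start: add(add(add(SSZ, SZ), add(Z, Z)), mul(mul(Z, Z), mul(Z, Z)))
  [1] add(add(S(add(SZ, SZ)), add(Z, Z)), mul(mul(Z, Z), mul(Z, Z)))
  [2] add(S(add(add(SZ, SZ), add(Z, Z))), mul(mul(Z, Z), mul(Z, Z)))
  [3] S(add(add(add(SZ, SZ), add(Z, Z)), mul(mul(Z, Z), mul(Z, Z))))
  [4] S(add(add(S(add(Z, SZ)), add(Z, Z)), mul(mul(Z, Z), mul(Z, Z))))
  [5] S(add(S(add(add(Z, SZ), add(Z, Z))), mul(mul(Z, Z), mul(Z, Z))))
  [6] S(S(add(add(add(Z, SZ), add(Z, Z)), mul(mul(Z, Z), mul(Z, Z)))))
  [7] S(S(add(add(SZ, add(Z, Z)), mul(mul(Z, Z), mul(Z, Z)))))
  [8] S(S(add(S(add(Z, add(Z, Z))), mul(mul(Z, Z), mul(Z, Z)))))
  [9] S(S(S(add(add(Z, add(Z, Z)), mul(mul(Z, Z), mul(Z, Z))))))
  [10] S(S(S(add(add(Z, Z), mul(mul(Z, Z), mul(Z, Z))))))
  [11] S(S(S(add(Z, mul(mul(Z, Z), mul(Z, Z))))))
  [12] S(S(S(mul(mul(Z, Z), mul(Z, Z)))))
  [13] S(S(S(mul(Z, mul(Z, Z)))))
  [14] SSSZ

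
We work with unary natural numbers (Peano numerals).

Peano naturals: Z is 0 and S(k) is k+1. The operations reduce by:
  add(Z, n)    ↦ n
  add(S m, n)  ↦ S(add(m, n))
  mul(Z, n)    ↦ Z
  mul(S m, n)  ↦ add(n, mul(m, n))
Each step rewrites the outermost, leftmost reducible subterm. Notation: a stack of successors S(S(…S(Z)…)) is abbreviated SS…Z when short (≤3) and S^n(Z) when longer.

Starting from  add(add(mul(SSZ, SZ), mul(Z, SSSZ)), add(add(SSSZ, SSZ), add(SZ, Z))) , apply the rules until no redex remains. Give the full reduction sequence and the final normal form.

  start: add(add(mul(SSZ, SZ), mul(Z, SSSZ)), add(add(SSSZ, SSZ), add(SZ, Z)))
  step 1: add(add(add(SZ, mul(SZ, SZ)), mul(Z, SSSZ)), add(add(SSSZ, SSZ), add(SZ, Z)))
  step 2: add(add(S(add(Z, mul(SZ, SZ))), mul(Z, SSSZ)), add(add(SSSZ, SSZ), add(SZ, Z)))
  step 3: add(S(add(add(Z, mul(SZ, SZ)), mul(Z, SSSZ))), add(add(SSSZ, SSZ), add(SZ, Z)))
  step 4: S(add(add(add(Z, mul(SZ, SZ)), mul(Z, SSSZ)), add(add(SSSZ, SSZ), add(SZ, Z))))
  step 5: S(add(add(mul(SZ, SZ), mul(Z, SSSZ)), add(add(SSSZ, SSZ), add(SZ, Z))))
  step 6: S(add(add(add(SZ, mul(Z, SZ)), mul(Z, SSSZ)), add(add(SSSZ, SSZ), add(SZ, Z))))
  step 7: S(add(add(S(add(Z, mul(Z, SZ))), mul(Z, SSSZ)), add(add(SSSZ, SSZ), add(SZ, Z))))
  step 8: S(add(S(add(add(Z, mul(Z, SZ)), mul(Z, SSSZ))), add(add(SSSZ, SSZ), add(SZ, Z))))
  step 9: S(S(add(add(add(Z, mul(Z, SZ)), mul(Z, SSSZ)), add(add(SSSZ, SSZ), add(SZ, Z)))))
  step 10: S(S(add(add(mul(Z, SZ), mul(Z, SSSZ)), add(add(SSSZ, SSZ), add(SZ, Z)))))
  step 11: S(S(add(add(Z, mul(Z, SSSZ)), add(add(SSSZ, SSZ), add(SZ, Z)))))
  step 12: S(S(add(mul(Z, SSSZ), add(add(SSSZ, SSZ), add(SZ, Z)))))
  step 13: S(S(add(Z, add(add(SSSZ, SSZ), add(SZ, Z)))))
  step 14: S(S(add(add(SSSZ, SSZ), add(SZ, Z))))
  step 15: S(S(add(S(add(SSZ, SSZ)), add(SZ, Z))))
  step 16: S(S(S(add(add(SSZ, SSZ), add(SZ, Z)))))
  step 17: S(S(S(add(S(add(SZ, SSZ)), add(SZ, Z)))))
  step 18: S(S(S(S(add(add(SZ, SSZ), add(SZ, Z))))))
  step 19: S(S(S(S(add(S(add(Z, SSZ)), add(SZ, Z))))))
  step 20: S(S(S(S(S(add(add(Z, SSZ), add(SZ, Z)))))))
  step 21: S(S(S(S(S(add(SSZ, add(SZ, Z)))))))
  step 22: S(S(S(S(S(S(add(SZ, add(SZ, Z))))))))
  step 23: S(S(S(S(S(S(S(add(Z, add(SZ, Z)))))))))
  step 24: S(S(S(S(S(S(S(add(SZ, Z))))))))
  step 25: S(S(S(S(S(S(S(S(add(Z, Z)))))))))
  step 26: S^8(Z)

Answer: normal form = S^8(Z)  (in 26 steps)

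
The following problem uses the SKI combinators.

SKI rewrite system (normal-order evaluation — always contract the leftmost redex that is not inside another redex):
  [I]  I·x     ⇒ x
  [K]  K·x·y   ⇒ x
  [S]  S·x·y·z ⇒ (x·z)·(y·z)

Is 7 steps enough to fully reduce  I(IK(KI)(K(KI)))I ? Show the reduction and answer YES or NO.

Answer: YES — reaches normal form I in 4 ≤ 7 steps

Reduction:
  start: I(IK(KI)(K(KI)))I
  →1  IK(KI)(K(KI))I
  →2  K(KI)(K(KI))I
  →3  KII
  →4  I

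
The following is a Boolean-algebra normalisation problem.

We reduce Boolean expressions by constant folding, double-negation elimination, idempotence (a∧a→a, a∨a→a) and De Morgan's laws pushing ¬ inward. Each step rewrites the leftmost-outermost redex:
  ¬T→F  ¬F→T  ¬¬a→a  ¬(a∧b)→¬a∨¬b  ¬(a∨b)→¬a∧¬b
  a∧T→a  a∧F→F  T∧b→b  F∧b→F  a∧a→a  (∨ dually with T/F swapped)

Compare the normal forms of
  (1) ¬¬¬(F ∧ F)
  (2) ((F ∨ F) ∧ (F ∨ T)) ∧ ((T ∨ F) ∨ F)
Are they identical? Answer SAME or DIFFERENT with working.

Answer: DIFFERENT — A ⇓ T, B ⇓ F

Reduction:
Term A:
  start: ¬¬¬(F ∧ F)
  →1  ¬(F ∧ F)
  →2  ¬F ∨ ¬F
  →3  ¬F
  →4  T

Term B:
  start: ((F ∨ F) ∧ (F ∨ T)) ∧ ((T ∨ F) ∨ F)
  →1  (F ∧ (F ∨ T)) ∧ ((T ∨ F) ∨ F)
  →2  F ∧ ((T ∨ F) ∨ F)
  →3  F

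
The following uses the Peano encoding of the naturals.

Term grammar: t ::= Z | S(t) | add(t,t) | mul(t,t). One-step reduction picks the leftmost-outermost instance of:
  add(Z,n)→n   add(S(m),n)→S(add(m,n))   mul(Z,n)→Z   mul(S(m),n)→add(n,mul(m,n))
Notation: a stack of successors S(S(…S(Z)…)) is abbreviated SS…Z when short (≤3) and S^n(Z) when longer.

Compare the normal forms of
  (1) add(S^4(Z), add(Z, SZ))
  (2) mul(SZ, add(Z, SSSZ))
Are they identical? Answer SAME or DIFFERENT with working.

Term A:
  start: add(S^4(Z), add(Z, SZ))
  →1  S(add(SSSZ, add(Z, SZ)))
  →2  S(S(add(SSZ, add(Z, SZ))))
  →3  S(S(S(add(SZ, add(Z, SZ)))))
  →4  S(S(S(S(add(Z, add(Z, SZ))))))
  →5  S(S(S(S(add(Z, SZ)))))
  →6  S^5(Z)

Term B:
  start: mul(SZ, add(Z, SSSZ))
  →1  add(add(Z, SSSZ), mul(Z, add(Z, SSSZ)))
  →2  add(SSSZ, mul(Z, add(Z, SSSZ)))
  →3  S(add(SSZ, mul(Z, add(Z, SSSZ))))
  →4  S(S(add(SZ, mul(Z, add(Z, SSSZ)))))
  →5  S(S(S(add(Z, mul(Z, add(Z, SSSZ))))))
  →6  S(S(S(mul(Z, add(Z, SSSZ)))))
  →7  SSSZ

Answer: DIFFERENT — A ⇓ S^5(Z), B ⇓ SSSZ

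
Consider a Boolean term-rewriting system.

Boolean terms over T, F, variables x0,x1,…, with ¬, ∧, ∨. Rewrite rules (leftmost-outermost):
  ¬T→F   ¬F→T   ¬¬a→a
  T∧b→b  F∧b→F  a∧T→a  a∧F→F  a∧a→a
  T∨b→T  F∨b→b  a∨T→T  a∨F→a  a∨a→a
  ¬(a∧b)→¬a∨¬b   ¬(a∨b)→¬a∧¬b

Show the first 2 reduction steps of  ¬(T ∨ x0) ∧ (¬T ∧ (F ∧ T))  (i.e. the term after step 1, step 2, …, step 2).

  start: ¬(T ∨ x0) ∧ (¬T ∧ (F ∧ T))
  →1  (¬T ∧ ¬x0) ∧ (¬T ∧ (F ∧ T))
  →2  (F ∧ ¬x0) ∧ (¬T ∧ (F ∧ T))

Answer: after 2 steps: (F ∧ ¬x0) ∧ (¬T ∧ (F ∧ T))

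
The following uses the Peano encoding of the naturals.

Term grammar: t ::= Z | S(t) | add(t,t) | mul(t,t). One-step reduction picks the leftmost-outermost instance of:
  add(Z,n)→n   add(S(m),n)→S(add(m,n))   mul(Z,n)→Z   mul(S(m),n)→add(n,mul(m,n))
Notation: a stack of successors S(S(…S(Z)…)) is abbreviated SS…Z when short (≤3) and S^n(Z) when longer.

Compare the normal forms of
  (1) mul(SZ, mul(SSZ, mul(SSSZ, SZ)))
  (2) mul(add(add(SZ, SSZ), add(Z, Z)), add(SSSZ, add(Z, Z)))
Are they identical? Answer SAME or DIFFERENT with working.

Answer: DIFFERENT — A ⇓ S^6(Z), B ⇓ S^9(Z)

Reduction:
Term A:
  start: mul(SZ, mul(SSZ, mul(SSSZ, SZ)))
  step 1: add(mul(SSZ, mul(SSSZ, SZ)), mul(Z, mul(SSZ, mul(SSSZ, SZ))))
  step 2: add(add(mul(SSSZ, SZ), mul(SZ, mul(SSSZ, SZ))), mul(Z, mul(SSZ, mul(SSSZ, SZ))))
  step 3: add(add(add(SZ, mul(SSZ, SZ)), mul(SZ, mul(SSSZ, SZ))), mul(Z, mul(SSZ, mul(SSSZ, SZ))))
  step 4: add(add(S(add(Z, mul(SSZ, SZ))), mul(SZ, mul(SSSZ, SZ))), mul(Z, mul(SSZ, mul(SSSZ, SZ))))
  step 5: add(S(add(add(Z, mul(SSZ, SZ)), mul(SZ, mul(SSSZ, SZ)))), mul(Z, mul(SSZ, mul(SSSZ, SZ))))
  step 6: S(add(add(add(Z, mul(SSZ, SZ)), mul(SZ, mul(SSSZ, SZ))), mul(Z, mul(SSZ, mul(SSSZ, SZ)))))
  step 7: S(add(add(mul(SSZ, SZ), mul(SZ, mul(SSSZ, SZ))), mul(Z, mul(SSZ, mul(SSSZ, SZ)))))
  step 8: S(add(add(add(SZ, mul(SZ, SZ)), mul(SZ, mul(SSSZ, SZ))), mul(Z, mul(SSZ, mul(SSSZ, SZ)))))
  step 9: S(add(add(S(add(Z, mul(SZ, SZ))), mul(SZ, mul(SSSZ, SZ))), mul(Z, mul(SSZ, mul(SSSZ, SZ)))))
  step 10: S(add(S(add(add(Z, mul(SZ, SZ)), mul(SZ, mul(SSSZ, SZ)))), mul(Z, mul(SSZ, mul(SSSZ, SZ)))))
  step 11: S(S(add(add(add(Z, mul(SZ, SZ)), mul(SZ, mul(SSSZ, SZ))), mul(Z, mul(SSZ, mul(SSSZ, SZ))))))
  step 12: S(S(add(add(mul(SZ, SZ), mul(SZ, mul(SSSZ, SZ))), mul(Z, mul(SSZ, mul(SSSZ, SZ))))))
  step 13: S(S(add(add(add(SZ, mul(Z, SZ)), mul(SZ, mul(SSSZ, SZ))), mul(Z, mul(SSZ, mul(SSSZ, SZ))))))
  step 14: S(S(add(add(S(add(Z, mul(Z, SZ))), mul(SZ, mul(SSSZ, SZ))), mul(Z, mul(SSZ, mul(SSSZ, SZ))))))
  step 15: S(S(add(S(add(add(Z, mul(Z, SZ)), mul(SZ, mul(SSSZ, SZ)))), mul(Z, mul(SSZ, mul(SSSZ, SZ))))))
  step 16: S(S(S(add(add(add(Z, mul(Z, SZ)), mul(SZ, mul(SSSZ, SZ))), mul(Z, mul(SSZ, mul(SSSZ, SZ)))))))
  step 17: S(S(S(add(add(mul(Z, SZ), mul(SZ, mul(SSSZ, SZ))), mul(Z, mul(SSZ, mul(SSSZ, SZ)))))))
  step 18: S(S(S(add(add(Z, mul(SZ, mul(SSSZ, SZ))), mul(Z, mul(SSZ, mul(SSSZ, SZ)))))))
  step 19: S(S(S(add(mul(SZ, mul(SSSZ, SZ)), mul(Z, mul(SSZ, mul(SSSZ, SZ)))))))
  step 20: S(S(S(add(add(mul(SSSZ, SZ), mul(Z, mul(SSSZ, SZ))), mul(Z, mul(SSZ, mul(SSSZ, SZ)))))))
  step 21: S(S(S(add(add(add(SZ, mul(SSZ, SZ)), mul(Z, mul(SSSZ, SZ))), mul(Z, mul(SSZ, mul(SSSZ, SZ)))))))
  step 22: S(S(S(add(add(S(add(Z, mul(SSZ, SZ))), mul(Z, mul(SSSZ, SZ))), mul(Z, mul(SSZ, mul(SSSZ, SZ)))))))
  step 23: S(S(S(add(S(add(add(Z, mul(SSZ, SZ)), mul(Z, mul(SSSZ, SZ)))), mul(Z, mul(SSZ, mul(SSSZ, SZ)))))))
  step 24: S(S(S(S(add(add(add(Z, mul(SSZ, SZ)), mul(Z, mul(SSSZ, SZ))), mul(Z, mul(SSZ, mul(SSSZ, SZ))))))))
  step 25: S(S(S(S(add(add(mul(SSZ, SZ), mul(Z, mul(SSSZ, SZ))), mul(Z, mul(SSZ, mul(SSSZ, SZ))))))))
  step 26: S(S(S(S(add(add(add(SZ, mul(SZ, SZ)), mul(Z, mul(SSSZ, SZ))), mul(Z, mul(SSZ, mul(SSSZ, SZ))))))))
  step 27: S(S(S(S(add(add(S(add(Z, mul(SZ, SZ))), mul(Z, mul(SSSZ, SZ))), mul(Z, mul(SSZ, mul(SSSZ, SZ))))))))
  step 28: S(S(S(S(add(S(add(add(Z, mul(SZ, SZ)), mul(Z, mul(SSSZ, SZ)))), mul(Z, mul(SSZ, mul(SSSZ, SZ))))))))
  step 29: S(S(S(S(S(add(add(add(Z, mul(SZ, SZ)), mul(Z, mul(SSSZ, SZ))), mul(Z, mul(SSZ, mul(SSSZ, SZ)))))))))
  step 30: S(S(S(S(S(add(add(mul(SZ, SZ), mul(Z, mul(SSSZ, SZ))), mul(Z, mul(SSZ, mul(SSSZ, SZ)))))))))
  step 31: S(S(S(S(S(add(add(add(SZ, mul(Z, SZ)), mul(Z, mul(SSSZ, SZ))), mul(Z, mul(SSZ, mul(SSSZ, SZ)))))))))
  step 32: S(S(S(S(S(add(add(S(add(Z, mul(Z, SZ))), mul(Z, mul(SSSZ, SZ))), mul(Z, mul(SSZ, mul(SSSZ, SZ)))))))))
  step 33: S(S(S(S(S(add(S(add(add(Z, mul(Z, SZ)), mul(Z, mul(SSSZ, SZ)))), mul(Z, mul(SSZ, mul(SSSZ, SZ)))))))))
  step 34: S(S(S(S(S(S(add(add(add(Z, mul(Z, SZ)), mul(Z, mul(SSSZ, SZ))), mul(Z, mul(SSZ, mul(SSSZ, SZ))))))))))
  step 35: S(S(S(S(S(S(add(add(mul(Z, SZ), mul(Z, mul(SSSZ, SZ))), mul(Z, mul(SSZ, mul(SSSZ, SZ))))))))))
  step 36: S(S(S(S(S(S(add(add(Z, mul(Z, mul(SSSZ, SZ))), mul(Z, mul(SSZ, mul(SSSZ, SZ))))))))))
  step 37: S(S(S(S(S(S(add(mul(Z, mul(SSSZ, SZ)), mul(Z, mul(SSZ, mul(SSSZ, SZ))))))))))
  step 38: S(S(S(S(S(S(add(Z, mul(Z, mul(SSZ, mul(SSSZ, SZ))))))))))
  step 39: S(S(S(S(S(S(mul(Z, mul(SSZ, mul(SSSZ, SZ)))))))))
  step 40: S^6(Z)

Term B:
  start: mul(add(add(SZ, SSZ), add(Z, Z)), add(SSSZ, add(Z, Z)))
  step 1: mul(add(S(add(Z, SSZ)), add(Z, Z)), add(SSSZ, add(Z, Z)))
  step 2: mul(S(add(add(Z, SSZ), add(Z, Z))), add(SSSZ, add(Z, Z)))
  step 3: add(add(SSSZ, add(Z, Z)), mul(add(add(Z, SSZ), add(Z, Z)), add(SSSZ, add(Z, Z))))
  step 4: add(S(add(SSZ, add(Z, Z))), mul(add(add(Z, SSZ), add(Z, Z)), add(SSSZ, add(Z, Z))))
  step 5: S(add(add(SSZ, add(Z, Z)), mul(add(add(Z, SSZ), add(Z, Z)), add(SSSZ, add(Z, Z)))))
  step 6: S(add(S(add(SZ, add(Z, Z))), mul(add(add(Z, SSZ), add(Z, Z)), add(SSSZ, add(Z, Z)))))
  step 7: S(S(add(add(SZ, add(Z, Z)), mul(add(add(Z, SSZ), add(Z, Z)), add(SSSZ, add(Z, Z))))))
  step 8: S(S(add(S(add(Z, add(Z, Z))), mul(add(add(Z, SSZ), add(Z, Z)), add(SSSZ, add(Z, Z))))))
  step 9: S(S(S(add(add(Z, add(Z, Z)), mul(add(add(Z, SSZ), add(Z, Z)), add(SSSZ, add(Z, Z)))))))
  step 10: S(S(S(add(add(Z, Z), mul(add(add(Z, SSZ), add(Z, Z)), add(SSSZ, add(Z, Z)))))))
  step 11: S(S(S(add(Z, mul(add(add(Z, SSZ), add(Z, Z)), add(SSSZ, add(Z, Z)))))))
  step 12: S(S(S(mul(add(add(Z, SSZ), add(Z, Z)), add(SSSZ, add(Z, Z))))))
  step 13: S(S(S(mul(add(SSZ, add(Z, Z)), add(SSSZ, add(Z, Z))))))
  step 14: S(S(S(mul(S(add(SZ, add(Z, Z))), add(SSSZ, add(Z, Z))))))
  step 15: S(S(S(add(add(SSSZ, add(Z, Z)), mul(add(SZ, add(Z, Z)), add(SSSZ, add(Z, Z)))))))
  step 16: S(S(S(add(S(add(SSZ, add(Z, Z))), mul(add(SZ, add(Z, Z)), add(SSSZ, add(Z, Z)))))))
  step 17: S(S(S(S(add(add(SSZ, add(Z, Z)), mul(add(SZ, add(Z, Z)), add(SSSZ, add(Z, Z))))))))
  step 18: S(S(S(S(add(S(add(SZ, add(Z, Z))), mul(add(SZ, add(Z, Z)), add(SSSZ, add(Z, Z))))))))
  step 19: S(S(S(S(S(add(add(SZ, add(Z, Z)), mul(add(SZ, add(Z, Z)), add(SSSZ, add(Z, Z)))))))))
  step 20: S(S(S(S(S(add(S(add(Z, add(Z, Z))), mul(add(SZ, add(Z, Z)), add(SSSZ, add(Z, Z)))))))))
  step 21: S(S(S(S(S(S(add(add(Z, add(Z, Z)), mul(add(SZ, add(Z, Z)), add(SSSZ, add(Z, Z))))))))))
  step 22: S(S(S(S(S(S(add(add(Z, Z), mul(add(SZ, add(Z, Z)), add(SSSZ, add(Z, Z))))))))))
  step 23: S(S(S(S(S(S(add(Z, mul(add(SZ, add(Z, Z)), add(SSSZ, add(Z, Z))))))))))
  step 24: S(S(S(S(S(S(mul(add(SZ, add(Z, Z)), add(SSSZ, add(Z, Z)))))))))
  step 25: S(S(S(S(S(S(mul(S(add(Z, add(Z, Z))), add(SSSZ, add(Z, Z)))))))))
  step 26: S(S(S(S(S(S(add(add(SSSZ, add(Z, Z)), mul(add(Z, add(Z, Z)), add(SSSZ, add(Z, Z))))))))))
  step 27: S(S(S(S(S(S(add(S(add(SSZ, add(Z, Z))), mul(add(Z, add(Z, Z)), add(SSSZ, add(Z, Z))))))))))
  step 28: S(S(S(S(S(S(S(add(add(SSZ, add(Z, Z)), mul(add(Z, add(Z, Z)), add(SSSZ, add(Z, Z)))))))))))
  step 29: S(S(S(S(S(S(S(add(S(add(SZ, add(Z, Z))), mul(add(Z, add(Z, Z)), add(SSSZ, add(Z, Z)))))))))))
  step 30: S(S(S(S(S(S(S(S(add(add(SZ, add(Z, Z)), mul(add(Z, add(Z, Z)), add(SSSZ, add(Z, Z))))))))))))
  step 31: S(S(S(S(S(S(S(S(add(S(add(Z, add(Z, Z))), mul(add(Z, add(Z, Z)), add(SSSZ, add(Z, Z))))))))))))
  step 32: S(S(S(S(S(S(S(S(S(add(add(Z, add(Z, Z)), mul(add(Z, add(Z, Z)), add(SSSZ, add(Z, Z)))))))))))))
  step 33: S(S(S(S(S(S(S(S(S(add(add(Z, Z), mul(add(Z, add(Z, Z)), add(SSSZ, add(Z, Z)))))))))))))
  step 34: S(S(S(S(S(S(S(S(S(add(Z, mul(add(Z, add(Z, Z)), add(SSSZ, add(Z, Z)))))))))))))
  step 35: S(S(S(S(S(S(S(S(S(mul(add(Z, add(Z, Z)), add(SSSZ, add(Z, Z))))))))))))
  step 36: S(S(S(S(S(S(S(S(S(mul(add(Z, Z), add(SSSZ, add(Z, Z))))))))))))
  step 37: S(S(S(S(S(S(S(S(S(mul(Z, add(SSSZ, add(Z, Z))))))))))))
  step 38: S^9(Z)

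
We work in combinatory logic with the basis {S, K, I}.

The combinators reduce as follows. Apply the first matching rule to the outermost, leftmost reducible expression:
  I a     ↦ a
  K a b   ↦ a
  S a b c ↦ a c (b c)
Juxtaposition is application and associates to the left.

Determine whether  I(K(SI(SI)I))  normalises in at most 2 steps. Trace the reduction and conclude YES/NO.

Answer: NO — after 2 steps the term is K(II(SII)), not yet normal

Working:
  start: I(K(SI(SI)I))
  [1] K(SI(SI)I)
  [2] K(II(SII))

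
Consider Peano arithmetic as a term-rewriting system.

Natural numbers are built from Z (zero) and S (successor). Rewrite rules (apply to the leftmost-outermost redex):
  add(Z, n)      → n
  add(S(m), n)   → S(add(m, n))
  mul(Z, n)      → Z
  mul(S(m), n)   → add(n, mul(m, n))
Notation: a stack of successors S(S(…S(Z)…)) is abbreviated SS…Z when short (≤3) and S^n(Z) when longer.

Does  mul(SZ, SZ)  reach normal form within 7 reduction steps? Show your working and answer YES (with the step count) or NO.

  start: mul(SZ, SZ)
  step 1: add(SZ, mul(Z, SZ))
  step 2: S(add(Z, mul(Z, SZ)))
  step 3: S(mul(Z, SZ))
  step 4: SZ

Answer: YES — reaches normal form SZ in 4 ≤ 7 steps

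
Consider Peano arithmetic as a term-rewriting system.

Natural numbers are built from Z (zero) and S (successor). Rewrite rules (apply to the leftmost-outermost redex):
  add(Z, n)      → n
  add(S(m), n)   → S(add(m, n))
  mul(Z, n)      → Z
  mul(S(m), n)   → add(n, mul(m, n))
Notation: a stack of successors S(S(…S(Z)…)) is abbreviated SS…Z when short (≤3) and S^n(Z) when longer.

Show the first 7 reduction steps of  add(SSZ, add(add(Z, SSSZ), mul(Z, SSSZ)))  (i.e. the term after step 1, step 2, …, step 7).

  start: add(SSZ, add(add(Z, SSSZ), mul(Z, SSSZ)))
  [1] S(add(SZ, add(add(Z, SSSZ), mul(Z, SSSZ))))
  [2] S(S(add(Z, add(add(Z, SSSZ), mul(Z, SSSZ)))))
  [3] S(S(add(add(Z, SSSZ), mul(Z, SSSZ))))
  [4] S(S(add(SSSZ, mul(Z, SSSZ))))
  [5] S(S(S(add(SSZ, mul(Z, SSSZ)))))
  [6] S(S(S(S(add(SZ, mul(Z, SSSZ))))))
  [7] S(S(S(S(S(add(Z, mul(Z, SSSZ)))))))

Answer: after 7 steps: S(S(S(S(S(add(Z, mul(Z, SSSZ)))))))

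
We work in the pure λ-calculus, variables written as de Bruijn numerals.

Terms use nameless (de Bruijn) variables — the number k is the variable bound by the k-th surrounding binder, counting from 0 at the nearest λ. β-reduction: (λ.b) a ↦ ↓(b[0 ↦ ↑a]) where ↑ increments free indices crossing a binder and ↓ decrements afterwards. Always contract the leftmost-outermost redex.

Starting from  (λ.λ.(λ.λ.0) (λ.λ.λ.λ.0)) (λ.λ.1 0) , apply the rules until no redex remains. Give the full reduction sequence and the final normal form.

  start: (λ.λ.(λ.λ.0) (λ.λ.λ.λ.0)) (λ.λ.1 0)
  [1] λ.(λ.λ.0) (λ.λ.λ.λ.0)
  [2] λ.λ.0

Answer: normal form = λ.λ.0  (in 2 steps)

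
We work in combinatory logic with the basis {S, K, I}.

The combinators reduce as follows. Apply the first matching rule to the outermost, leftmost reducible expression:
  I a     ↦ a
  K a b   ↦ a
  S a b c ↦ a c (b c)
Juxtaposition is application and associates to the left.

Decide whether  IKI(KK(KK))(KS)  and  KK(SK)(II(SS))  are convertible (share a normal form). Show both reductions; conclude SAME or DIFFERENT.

Answer: DIFFERENT — A ⇓ KS, B ⇓ K(SS)

Derivation:
Term A:
  start: IKI(KK(KK))(KS)
  step 1: KI(KK(KK))(KS)
  step 2: I(KS)
  step 3: KS

Term B:
  start: KK(SK)(II(SS))
  step 1: K(II(SS))
  step 2: K(I(SS))
  step 3: K(SS)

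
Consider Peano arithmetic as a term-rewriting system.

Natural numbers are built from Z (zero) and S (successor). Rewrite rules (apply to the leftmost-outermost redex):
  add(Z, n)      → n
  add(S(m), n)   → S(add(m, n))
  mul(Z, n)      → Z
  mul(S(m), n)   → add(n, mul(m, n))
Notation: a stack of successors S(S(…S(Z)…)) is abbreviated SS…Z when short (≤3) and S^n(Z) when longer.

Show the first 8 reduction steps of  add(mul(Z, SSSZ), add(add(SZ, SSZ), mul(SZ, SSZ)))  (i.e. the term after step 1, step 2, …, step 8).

Answer: after 8 steps: S(S(S(mul(SZ, SSZ))))

Reduction:
  start: add(mul(Z, SSSZ), add(add(SZ, SSZ), mul(SZ, SSZ)))
  [1] add(Z, add(add(SZ, SSZ), mul(SZ, SSZ)))
  [2] add(add(SZ, SSZ), mul(SZ, SSZ))
  [3] add(S(add(Z, SSZ)), mul(SZ, SSZ))
  [4] S(add(add(Z, SSZ), mul(SZ, SSZ)))
  [5] S(add(SSZ, mul(SZ, SSZ)))
  [6] S(S(add(SZ, mul(SZ, SSZ))))
  [7] S(S(S(add(Z, mul(SZ, SSZ)))))
  [8] S(S(S(mul(SZ, SSZ))))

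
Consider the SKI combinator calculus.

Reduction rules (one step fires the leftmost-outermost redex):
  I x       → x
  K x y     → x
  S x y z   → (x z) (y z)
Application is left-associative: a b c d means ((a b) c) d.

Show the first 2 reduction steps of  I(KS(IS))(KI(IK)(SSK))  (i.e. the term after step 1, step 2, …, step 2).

Answer: after 2 steps: S(KI(IK)(SSK))

Derivation:
  start: I(KS(IS))(KI(IK)(SSK))
  step 1: KS(IS)(KI(IK)(SSK))
  step 2: S(KI(IK)(SSK))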